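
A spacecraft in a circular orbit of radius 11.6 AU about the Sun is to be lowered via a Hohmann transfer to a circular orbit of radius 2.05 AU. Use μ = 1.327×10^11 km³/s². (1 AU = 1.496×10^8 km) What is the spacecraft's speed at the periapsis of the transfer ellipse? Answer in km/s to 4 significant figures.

v = 27.12 km/s

In km: r₁ = 11.6 × 1.496×10^8 = 1.73536×10^9 km; r₂ = 2.05 × 1.496×10^8 = 3.0668×10^8 km.
Transfer-ellipse semi-major axis a_t = (r₁ + r₂)/2 = (1.73536×10^9 + 3.0668×10^8)/2 = 1.02102×10^9 km.
At periapsis, r = 3.0668×10^8 km.
From the vis-viva equation, v = √[μ(2/r − 1/a_t)] = 27.12 km/s.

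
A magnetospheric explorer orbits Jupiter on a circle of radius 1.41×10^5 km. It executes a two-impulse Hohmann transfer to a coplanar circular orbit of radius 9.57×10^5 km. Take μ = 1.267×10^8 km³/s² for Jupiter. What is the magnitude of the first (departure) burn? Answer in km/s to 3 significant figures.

Transfer-ellipse semi-major axis a_t = (r₁ + r₂)/2 = (1.410×10^5 + 9.570×10^5)/2 = 5.490×10^5 km.
Circular speed at r = 1.410×10^5 km: v_c = √(μ/r) = 29.9764 km/s.
Vis-viva on the transfer ellipse at r = 1.410×10^5 km gives v_t = √[μ(2/r − 1/a_t)] = 39.5775 km/s.
Δv₁ = |v_t − v_c| = |39.5775 − 29.9764| = 9.601 km/s.

Δv₁ = 9.60 km/s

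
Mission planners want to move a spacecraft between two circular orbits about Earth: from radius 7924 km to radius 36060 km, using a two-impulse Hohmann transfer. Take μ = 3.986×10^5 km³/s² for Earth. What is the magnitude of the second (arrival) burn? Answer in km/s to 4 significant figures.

Semi-major axis of the transfer orbit: a_t = (7924 + 36060)/2 = 21992 km.
On the circular orbit at r = 36060 km, v_c = √(μ/r) = 3.325 km/s.
Vis-viva on the transfer ellipse at r = 36060 km gives v_t = √[μ(2/r − 1/a_t)] = 1.996 km/s.
Δv₂ = |v_t − v_c| = |1.996 − 3.325| = 1.329 km/s.

Δv₂ = 1.329 km/s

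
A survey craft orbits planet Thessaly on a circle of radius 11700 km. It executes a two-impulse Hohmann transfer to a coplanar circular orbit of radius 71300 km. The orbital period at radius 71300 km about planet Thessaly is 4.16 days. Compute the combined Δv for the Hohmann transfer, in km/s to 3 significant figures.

Δv = 1.54 km/s

From Kepler's third law T² = 4π²r³/μ at r = 71300 km, T = 4.16 days = 4.16 × 86400 s = 3.59424×10^5 s: μ = 4π²r³/T² = 1.10768×10^5 km³/s².
Semi-major axis of the transfer orbit: a_t = (11700 + 71300)/2 = 41500 km.
At r₁ the circular-orbit speed is v₁ = √(μ/r₁) = 3.0769 km/s.
On the transfer ellipse at r₁, v² = μ(2/r − 1/a) gives v_p = √[μ(2/r₁ − 1/a_t)] = 4.0331 km/s.
First burn Δv₁ = |v_p − v₁| = 0.9562 km/s.
Circular speed at r₂: v₂ = √(μ/r₂) = 1.2464 km/s.
Transfer-orbit speed at r₂: v_a = √[μ(2/r₂ − 1/a_t)] = 0.66181 km/s.
Second burn Δv₂ = |v₂ − v_a| = 0.5846 km/s.
Δv = Δv₁ + Δv₂ = 0.9562 + 0.5846 = 1.541 km/s.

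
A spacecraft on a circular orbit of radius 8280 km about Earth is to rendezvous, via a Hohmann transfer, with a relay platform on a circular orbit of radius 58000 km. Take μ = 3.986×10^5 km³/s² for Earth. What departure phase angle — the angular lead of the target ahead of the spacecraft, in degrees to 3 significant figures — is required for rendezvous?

φ = 102°

Semi-major axis of the transfer orbit: a_t = (8280 + 58000)/2 = 33140 km.
Transfer time t = π√(a_t³/μ) = 30020 s.
The target's mean motion on its circular orbit is ω₂ = √(μ/r₂³) = 4.520×10^-5 rad/s.
Angle swept by the target during transfer: ω₂·t = 1.3569 rad = 77.74°.
The spacecraft traverses 180° on the transfer ellipse, so the target must lead by 180° − 77.74° = 102°.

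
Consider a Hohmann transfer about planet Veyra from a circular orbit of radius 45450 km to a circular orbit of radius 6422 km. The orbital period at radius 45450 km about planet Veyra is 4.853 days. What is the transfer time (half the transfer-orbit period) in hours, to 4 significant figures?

From Kepler's third law T² = 4π²r³/μ at r = 45450 km, T = 4.853 days = 4.853 × 86400 s = 4.192992×10^5 s: μ = 4π²r³/T² = 21082.1 km³/s².
The Hohmann ellipse has a_t = (r₁ + r₂)/2 = 25936 km.
By Kepler's third law the transfer-orbit period is T = 2π√(a_t³/μ), so t = T/2 = 90370 s.
Converting: 90370 s ÷ 3600 s/hour = 25.10 hours.

t = 25.10 hours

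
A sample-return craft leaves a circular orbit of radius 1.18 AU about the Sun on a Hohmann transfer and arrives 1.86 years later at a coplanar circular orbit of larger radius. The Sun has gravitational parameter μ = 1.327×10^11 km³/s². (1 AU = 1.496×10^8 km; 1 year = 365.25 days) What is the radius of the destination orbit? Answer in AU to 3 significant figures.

In km: r₁ = 1.18 × 1.496×10^8 = 1.76528×10^8 km.
Transfer time t = 1.86 years × 365.25 × 86400 s = 5.8697136×10^7 s, and t = π√(a_t³/μ).
So a_t = (μ t²/π²)^(1/3) = (1.327×10^11 × (5.8697136×10^7)² / π²)^(1/3) = 3.5914×10^8 km.
Since a_t = (r₁ + r₂)/2, r₂ = 2a_t − r₁ = 2×3.5914×10^8 − 1.76528×10^8 = 5.41752×10^8 km.
In AU: r₂ = 5.41752×10^8 / 1.496×10^8 = 3.62 AU.

r₂ = 3.62 AU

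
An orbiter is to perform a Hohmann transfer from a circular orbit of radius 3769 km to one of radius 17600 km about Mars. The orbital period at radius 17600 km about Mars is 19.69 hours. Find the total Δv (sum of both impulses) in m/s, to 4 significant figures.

Δv = 1589 m/s

From Kepler's third law T² = 4π²r³/μ at r = 17600 km, T = 19.69 hours = 19.69 × 3600 s = 70884 s: μ = 4π²r³/T² = 42835.3 km³/s².
The Hohmann ellipse has a_t = (r₁ + r₂)/2 = 10684.5 km.
Circular speed at r₁: v₁ = √(μ/r₁) = √(42835.3/3769) = 3.3712 km/s.
On the transfer ellipse at r₁, vis-viva equation gives v_p = √[μ(2/r₁ − 1/a_t)] = 4.3268 km/s.
First burn Δv₁ = |v_p − v₁| = 0.9556 km/s.
Circular speed at r₂: v₂ = √(μ/r₂) = 1.5601 km/s.
Transfer-orbit speed at r₂: v_a = √[μ(2/r₂ − 1/a_t)] = 0.92657 km/s.
Second burn Δv₂ = |v₂ − v_a| = 0.6335 km/s.
Δv = Δv₁ + Δv₂ = 0.9556 + 0.6335 = 1.589 km/s.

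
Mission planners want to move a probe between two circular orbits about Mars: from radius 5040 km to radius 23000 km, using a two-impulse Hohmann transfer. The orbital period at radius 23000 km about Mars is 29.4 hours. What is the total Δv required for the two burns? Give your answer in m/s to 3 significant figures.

Δv = 1370 m/s

From Kepler's third law T² = 4π²r³/μ at r = 23000 km, T = 29.4 hours = 29.4 × 3600 s = 1.0584×10^5 s: μ = 4π²r³/T² = 42878.9 km³/s².
The Hohmann ellipse has a_t = (r₁ + r₂)/2 = 14020 km.
Circular speed at r₁: v₁ = √(μ/r₁) = √(42878.9/5040) = 2.9168 km/s.
On the transfer ellipse at r₁, vis-viva equation gives v_p = √[μ(2/r₁ − 1/a_t)] = 3.7359 km/s.
First burn Δv₁ = |v_p − v₁| = 0.8191 km/s.
Circular speed at r₂: v₂ = √(μ/r₂) = 1.36539 km/s.
Transfer-orbit speed at r₂: v_a = √[μ(2/r₂ − 1/a_t)] = 0.818652 km/s.
Second burn Δv₂ = |v₂ − v_a| = 0.5467 km/s.
Total Δv = Δv₁ + Δv₂ = 1.366 km/s.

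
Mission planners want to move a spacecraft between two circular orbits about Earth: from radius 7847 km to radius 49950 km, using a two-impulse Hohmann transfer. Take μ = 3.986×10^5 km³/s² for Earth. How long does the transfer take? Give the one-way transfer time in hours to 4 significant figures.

Transfer-ellipse semi-major axis a_t = (r₁ + r₂)/2 = (7847 + 49950)/2 = 28898.5 km.
Half the transfer-orbit period gives t = π√(a_t³/μ) = 24445 s.
Converting: 24445 s ÷ 3600 s/hour = 6.790 hours.

t = 6.790 hours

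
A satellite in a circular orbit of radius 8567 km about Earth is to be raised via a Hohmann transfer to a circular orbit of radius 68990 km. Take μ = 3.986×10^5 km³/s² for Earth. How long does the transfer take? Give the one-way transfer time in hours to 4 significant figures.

t = 10.56 hours

Semi-major axis of the transfer orbit: a_t = (8567 + 68990)/2 = 38778.5 km.
Half the transfer-orbit period gives t = π√(a_t³/μ) = 38000 s.
Converting: 38000 s ÷ 3600 s/hour = 10.56 hours.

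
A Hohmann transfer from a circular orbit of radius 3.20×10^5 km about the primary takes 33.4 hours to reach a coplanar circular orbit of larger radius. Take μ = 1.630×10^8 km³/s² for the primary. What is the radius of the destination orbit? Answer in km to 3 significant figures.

r₂ = 9.21×10^5 km

Transfer time t = 33.4 hours = 1.2024×10^5 s, and t = π√(a_t³/μ).
So a_t = (μ t²/π²)^(1/3) = (1.630×10^8 × (1.2024×10^5)² / π²)^(1/3) = 6.2039×10^5 km.
Since a_t = (r₁ + r₂)/2, r₂ = 2a_t − r₁ = 2×6.2039×10^5 − 3.200×10^5 = 9.2078×10^5 km.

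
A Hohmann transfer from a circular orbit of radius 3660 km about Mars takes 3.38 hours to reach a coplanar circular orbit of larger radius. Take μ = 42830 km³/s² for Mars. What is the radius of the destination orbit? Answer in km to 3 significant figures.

Transfer time t = 3.38 hours = 12168 s, and t = π√(a_t³/μ).
So a_t = (μ t²/π²)^(1/3) = (42830 × (12168)² / π²)^(1/3) = 8629.0 km.
Since a_t = (r₁ + r₂)/2, r₂ = 2a_t − r₁ = 2×8629.0 − 3660 = 13598 km.

r₂ = 13600 km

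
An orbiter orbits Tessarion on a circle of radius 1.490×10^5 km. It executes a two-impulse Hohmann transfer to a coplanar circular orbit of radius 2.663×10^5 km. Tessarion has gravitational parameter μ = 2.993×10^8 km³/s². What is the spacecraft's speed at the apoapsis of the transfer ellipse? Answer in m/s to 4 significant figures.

Semi-major axis of the transfer orbit: a_t = (1.490×10^5 + 2.663×10^5)/2 = 2.0765×10^5 km.
At apoapsis, r = 2.663×10^5 km.
From the vis-viva equation, v = √[μ(2/r − 1/a_t)] = 28.40 km/s.

v = 28400 m/s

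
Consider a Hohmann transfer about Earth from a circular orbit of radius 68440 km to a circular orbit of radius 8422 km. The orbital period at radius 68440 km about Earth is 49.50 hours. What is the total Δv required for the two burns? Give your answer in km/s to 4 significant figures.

From Kepler's third law T² = 4π²r³/μ at r = 68440 km, T = 49.50 hours = 49.50 × 3600 s = 1.782×10^5 s: μ = 4π²r³/T² = 3.98542×10^5 km³/s².
Transfer-ellipse semi-major axis a_t = (r₁ + r₂)/2 = (68440 + 8422)/2 = 38431 km.
At r₁ the circular-orbit speed is v₁ = √(μ/r₁) = 2.413 km/s.
On the transfer ellipse at r₁, v² = μ(2/r − 1/a) gives v_a = √[μ(2/r₁ − 1/a_t)] = 1.130 km/s.
First burn Δv₁ = |v_a − v₁| = 1.283 km/s.
At r₂, v₂ = √(μ/r₂) = 6.879 km/s.
Transfer-orbit speed at r₂: v_p = √[μ(2/r₂ − 1/a_t)] = 9.180 km/s.
Second burn Δv₂ = |v₂ − v_p| = 2.301 km/s.
Δv = Δv₁ + Δv₂ = 1.283 + 2.301 = 3.584 km/s.

Δv = 3.584 km/s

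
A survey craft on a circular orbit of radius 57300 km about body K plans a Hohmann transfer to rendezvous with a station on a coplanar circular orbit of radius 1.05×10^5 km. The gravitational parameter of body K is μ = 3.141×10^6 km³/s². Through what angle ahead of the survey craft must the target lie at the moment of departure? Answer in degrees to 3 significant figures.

Transfer-ellipse semi-major axis a_t = (r₁ + r₂)/2 = (57300 + 1.050×10^5)/2 = 81150 km.
The half-period of the transfer ellipse is t = π√(a_t³/μ) = 40980 s.
The target's mean motion on its circular orbit is ω₂ = √(μ/r₂³) = 5.209×10^-5 rad/s.
Angle swept by the target during transfer: ω₂·t = 2.135 rad = 122.3°.
Arrival is 180° from departure on the ellipse, so φ = 180° − 122.3° = 57.7°.

φ = 57.7°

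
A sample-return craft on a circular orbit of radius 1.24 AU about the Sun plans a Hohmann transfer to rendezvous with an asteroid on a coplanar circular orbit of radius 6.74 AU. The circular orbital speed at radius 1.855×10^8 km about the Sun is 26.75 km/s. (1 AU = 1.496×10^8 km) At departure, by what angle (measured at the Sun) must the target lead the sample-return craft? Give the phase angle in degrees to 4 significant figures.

From the circular-orbit relation v² = μ/r at r = 1.855×10^8 km: μ = v²r = (26.75)² × 1.855×10^8 = 1.32737×10^11 km³/s².
In km: r₁ = 1.24 × 1.496×10^8 = 1.85504×10^8 km; r₂ = 6.74 × 1.496×10^8 = 1.008304×10^9 km.
Semi-major axis of the transfer orbit: a_t = (1.85504×10^8 + 1.008304×10^9)/2 = 5.96904×10^8 km.
Transfer time t = π√(a_t³/μ) = 1.2575×10^8 s.
The target's mean motion on its circular orbit is ω₂ = √(μ/r₂³) = 1.1379×10^-8 rad/s.
Angle swept by the target during transfer: ω₂·t = 1.431 rad = 81.99°.
Arrival is 180° from departure on the ellipse, so φ = 180° − 81.99° = 98.01°.

φ = 98.01°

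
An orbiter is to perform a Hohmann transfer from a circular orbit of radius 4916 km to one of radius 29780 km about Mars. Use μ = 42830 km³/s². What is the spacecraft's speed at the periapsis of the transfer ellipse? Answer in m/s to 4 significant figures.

v = 3867 m/s

Transfer-ellipse semi-major axis a_t = (r₁ + r₂)/2 = (4916 + 29780)/2 = 17348 km.
The periapsis of the transfer ellipse is at r = 4916 km.
Applying v² = μ(2/r − 1/a_t): v = 3.867 km/s.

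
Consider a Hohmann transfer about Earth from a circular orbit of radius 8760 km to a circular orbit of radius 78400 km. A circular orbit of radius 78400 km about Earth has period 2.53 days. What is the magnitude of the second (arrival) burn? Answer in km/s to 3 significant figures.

From Kepler's third law T² = 4π²r³/μ at r = 78400 km, T = 2.53 days = 2.53 × 86400 s = 2.18592×10^5 s: μ = 4π²r³/T² = 3.98143×10^5 km³/s².
The Hohmann ellipse has a_t = (r₁ + r₂)/2 = 43580 km.
Circular speed at r = 78400 km: v_c = √(μ/r) = 2.2535 km/s.
Vis-viva on the transfer ellipse at r = 78400 km gives v_t = √[μ(2/r − 1/a_t)] = 1.0103 km/s.
Δv₂ = |v_t − v_c| = |1.0103 − 2.2535| = 1.243 km/s.

Δv₂ = 1.24 km/s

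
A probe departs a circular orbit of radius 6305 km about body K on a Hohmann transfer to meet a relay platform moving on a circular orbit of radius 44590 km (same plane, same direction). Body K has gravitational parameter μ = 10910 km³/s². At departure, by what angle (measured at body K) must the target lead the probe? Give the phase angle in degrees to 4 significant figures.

φ = 102.4°

Semi-major axis of the transfer orbit: a_t = (6305 + 44590)/2 = 25447.5 km.
The half-period of the transfer ellipse is t = π√(a_t³/μ) = 1.22097×10^5 s.
The target's mean motion on its circular orbit is ω₂ = √(μ/r₂³) = 1.10932×10^-5 rad/s.
Angle swept by the target during transfer: ω₂·t = 1.3544 rad = 77.60°.
The probe traverses 180° on the transfer ellipse, so the target must lead by 180° − 77.60° = 102.4°.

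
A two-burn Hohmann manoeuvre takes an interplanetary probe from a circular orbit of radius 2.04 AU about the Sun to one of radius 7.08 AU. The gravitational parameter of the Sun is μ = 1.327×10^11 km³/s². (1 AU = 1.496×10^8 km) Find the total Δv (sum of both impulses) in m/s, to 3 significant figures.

Δv = 8840 m/s

In km: r₁ = 2.04 × 1.496×10^8 = 3.05184×10^8 km; r₂ = 7.08 × 1.496×10^8 = 1.059168×10^9 km.
Semi-major axis of the transfer orbit: a_t = (3.05184×10^8 + 1.059168×10^9)/2 = 6.82176×10^8 km.
At r₁ the circular-orbit speed is v₁ = √(μ/r₁) = 20.85233 km/s.
Transfer-orbit speed at r₁ (vis-viva): v_p = √[μ(2/r₁ − 1/a_t)] = 25.98297 km/s.
First burn Δv₁ = |v_p − v₁| = 5.1306 km/s.
Circular speed at r₂: v₂ = √(μ/r₂) = 11.193168 km/s.
Transfer-orbit speed at r₂: v_a = √[μ(2/r₂ − 1/a_t)] = 7.4866184 km/s.
Second burn Δv₂ = |v₂ − v_a| = 3.7065 km/s.
Δv = Δv₁ + Δv₂ = 5.1306 + 3.7065 = 8.837 km/s.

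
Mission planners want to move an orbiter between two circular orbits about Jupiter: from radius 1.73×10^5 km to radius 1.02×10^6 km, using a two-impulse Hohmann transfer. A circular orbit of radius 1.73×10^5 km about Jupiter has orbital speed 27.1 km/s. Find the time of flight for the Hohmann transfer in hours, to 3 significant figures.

t = 35.7 hours

From the circular-orbit relation v² = μ/r at r = 1.73×10^5 km: μ = v²r = (27.1)² × 1.73×10^5 = 1.27053×10^8 km³/s².
Transfer-ellipse semi-major axis a_t = (r₁ + r₂)/2 = (1.730×10^5 + 1.020×10^6)/2 = 5.965×10^5 km.
By Kepler's third law the transfer-orbit period is T = 2π√(a_t³/μ), so t = T/2 = 1.284×10^5 s.
Converting: 1.284×10^5 s ÷ 3600 s/hour = 35.7 hours.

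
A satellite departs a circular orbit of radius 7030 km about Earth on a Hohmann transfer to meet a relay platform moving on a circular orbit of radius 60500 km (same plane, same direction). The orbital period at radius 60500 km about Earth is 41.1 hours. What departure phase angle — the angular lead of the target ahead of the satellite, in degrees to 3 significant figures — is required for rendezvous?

φ = 105°

From Kepler's third law T² = 4π²r³/μ at r = 60500 km, T = 41.1 hours = 41.1 × 3600 s = 1.4796×10^5 s: μ = 4π²r³/T² = 3.99335×10^5 km³/s².
Transfer-ellipse semi-major axis a_t = (r₁ + r₂)/2 = (7030 + 60500)/2 = 33765 km.
The half-period of the transfer ellipse is t = π√(a_t³/μ) = 30840 s.
Target angular speed ω₂ = √(μ/r₂³) = 4.247×10^-5 rad/s.
Angle swept by the target during transfer: ω₂·t = 1.3098 rad = 75.05°.
The satellite traverses 180° on the transfer ellipse, so the target must lead by 180° − 75.05° = 105°.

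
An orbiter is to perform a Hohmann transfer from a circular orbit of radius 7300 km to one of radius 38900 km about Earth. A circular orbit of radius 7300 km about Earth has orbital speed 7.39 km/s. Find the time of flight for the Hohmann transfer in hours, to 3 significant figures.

From the circular-orbit relation v² = μ/r at r = 7300 km: μ = v²r = (7.39)² × 7300 = 3.98668×10^5 km³/s².
The Hohmann ellipse has a_t = (r₁ + r₂)/2 = 23100 km.
Half the transfer-orbit period gives t = π√(a_t³/μ) = 17470 s.
Converting: 17470 s ÷ 3600 s/hour = 4.85 hours.

t = 4.85 hours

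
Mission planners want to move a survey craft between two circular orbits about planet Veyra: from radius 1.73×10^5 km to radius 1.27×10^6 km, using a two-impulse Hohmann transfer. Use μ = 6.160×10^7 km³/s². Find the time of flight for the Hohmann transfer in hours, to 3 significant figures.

t = 68.1 hours

Semi-major axis of the transfer orbit: a_t = (1.730×10^5 + 1.270×10^6)/2 = 7.215×10^5 km.
Half the transfer-orbit period gives t = π√(a_t³/μ) = 2.453×10^5 s.
Converting: 2.453×10^5 s ÷ 3600 s/hour = 68.1 hours.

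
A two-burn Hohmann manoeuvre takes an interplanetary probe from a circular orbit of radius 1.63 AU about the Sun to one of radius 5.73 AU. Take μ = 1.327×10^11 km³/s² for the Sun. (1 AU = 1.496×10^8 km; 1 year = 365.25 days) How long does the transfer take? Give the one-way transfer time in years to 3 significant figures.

t = 3.53 years

In km: r₁ = 1.63 × 1.496×10^8 = 2.43848×10^8 km; r₂ = 5.73 × 1.496×10^8 = 8.57208×10^8 km.
The Hohmann ellipse has a_t = (r₁ + r₂)/2 = 5.50528×10^8 km.
By Kepler's third law the transfer-orbit period is T = 2π√(a_t³/μ), so t = T/2 = 1.114×10^8 s.
Converting: 1.114×10^8 s ÷ 3.15576×10^7 s/year (365.25 × 86400) = 3.53 years.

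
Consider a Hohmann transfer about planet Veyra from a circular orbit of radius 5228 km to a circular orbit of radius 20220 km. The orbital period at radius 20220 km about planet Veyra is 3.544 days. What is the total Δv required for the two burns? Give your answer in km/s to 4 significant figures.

From Kepler's third law T² = 4π²r³/μ at r = 20220 km, T = 3.544 days = 3.544 × 86400 s = 3.062016×10^5 s: μ = 4π²r³/T² = 3480.87 km³/s².
The Hohmann ellipse has a_t = (r₁ + r₂)/2 = 12724 km.
At r₁ the circular-orbit speed is v₁ = √(μ/r₁) = 0.81597 km/s.
On the transfer ellipse at r₁, vis-viva gives v_p = √[μ(2/r₁ − 1/a_t)] = 1.0286 km/s.
First burn Δv₁ = |v_p − v₁| = 0.2126 km/s.
At r₂, v₂ = √(μ/r₂) = 0.414910 km/s.
Transfer-orbit speed at r₂: v_a = √[μ(2/r₂ − 1/a_t)] = 0.265956 km/s.
Second burn Δv₂ = |v₂ − v_a| = 0.1490 km/s.
Total Δv = Δv₁ + Δv₂ = 0.3616 km/s.

Δv = 0.3616 km/s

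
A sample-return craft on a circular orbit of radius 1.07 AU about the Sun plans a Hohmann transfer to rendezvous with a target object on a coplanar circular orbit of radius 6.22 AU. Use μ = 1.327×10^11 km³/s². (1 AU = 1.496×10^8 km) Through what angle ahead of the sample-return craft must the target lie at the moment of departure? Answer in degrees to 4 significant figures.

In km: r₁ = 1.07 × 1.496×10^8 = 1.60072×10^8 km; r₂ = 6.22 × 1.496×10^8 = 9.30512×10^8 km.
Transfer-ellipse semi-major axis a_t = (r₁ + r₂)/2 = (1.60072×10^8 + 9.30512×10^8)/2 = 5.45292×10^8 km.
Transfer time t = π√(a_t³/μ) = 1.0981×10^8 s.
Target angular speed ω₂ = √(μ/r₂³) = 1.2834×10^-8 rad/s.
Angle swept by the target during transfer: ω₂·t = 1.4093 rad = 80.75°.
The sample-return craft traverses 180° on the transfer ellipse, so the target must lead by 180° − 80.75° = 99.25°.

φ = 99.25°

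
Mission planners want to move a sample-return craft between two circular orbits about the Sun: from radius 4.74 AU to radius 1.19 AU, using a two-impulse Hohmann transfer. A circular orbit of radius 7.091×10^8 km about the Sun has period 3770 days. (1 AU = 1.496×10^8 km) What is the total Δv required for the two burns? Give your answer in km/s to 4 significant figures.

From Kepler's third law T² = 4π²r³/μ at r = 7.091×10^8 km, T = 3770 days = 3770 × 86400 s = 3.25728×10^8 s: μ = 4π²r³/T² = 1.32670×10^11 km³/s².
In km: r₁ = 4.74 × 1.496×10^8 = 7.09104×10^8 km; r₂ = 1.19 × 1.496×10^8 = 1.78024×10^8 km.
Transfer-ellipse semi-major axis a_t = (r₁ + r₂)/2 = (7.09104×10^8 + 1.78024×10^8)/2 = 4.43564×10^8 km.
Circular speed at r₁: v₁ = √(μ/r₁) = √(1.32670×10^11/7.09104×10^8) = 13.6783 km/s.
Transfer-orbit speed at r₁ (vis-viva equation): v_a = √[μ(2/r₁ − 1/a_t)] = 8.66547 km/s.
First burn Δv₁ = |v_a − v₁| = 5.013 km/s.
At r₂, v₂ = √(μ/r₂) = 27.299 km/s.
Transfer-orbit speed at r₂: v_p = √[μ(2/r₂ − 1/a_t)] = 34.516 km/s.
Second burn Δv₂ = |v₂ − v_p| = 7.217 km/s.
Δv = Δv₁ + Δv₂ = 5.013 + 7.217 = 12.23 km/s.

Δv = 12.23 km/s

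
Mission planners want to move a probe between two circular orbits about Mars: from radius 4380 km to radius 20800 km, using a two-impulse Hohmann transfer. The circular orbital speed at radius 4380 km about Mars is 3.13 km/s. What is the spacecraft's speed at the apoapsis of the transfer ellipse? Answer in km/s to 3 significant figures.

From the circular-orbit relation v² = μ/r at r = 4380 km: μ = v²r = (3.13)² × 4380 = 42910.4 km³/s².
Semi-major axis of the transfer orbit: a_t = (4380 + 20800)/2 = 12590 km.
At apoapsis, r = 20800 km.
Applying v² = μ(2/r − 1/a_t): v = 0.8472 km/s.

v = 0.847 km/s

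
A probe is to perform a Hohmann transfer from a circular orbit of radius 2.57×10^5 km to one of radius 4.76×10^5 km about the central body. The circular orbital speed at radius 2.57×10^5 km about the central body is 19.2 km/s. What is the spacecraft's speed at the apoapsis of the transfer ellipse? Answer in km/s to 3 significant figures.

v = 11.8 km/s

From the circular-orbit relation v² = μ/r at r = 2.57×10^5 km: μ = v²r = (19.2)² × 2.57×10^5 = 9.47405×10^7 km³/s².
Transfer-ellipse semi-major axis a_t = (r₁ + r₂)/2 = (2.570×10^5 + 4.760×10^5)/2 = 3.665×10^5 km.
At apoapsis, r = 4.760×10^5 km.
From the vis-viva equation, v = √[μ(2/r − 1/a_t)] = 11.81 km/s.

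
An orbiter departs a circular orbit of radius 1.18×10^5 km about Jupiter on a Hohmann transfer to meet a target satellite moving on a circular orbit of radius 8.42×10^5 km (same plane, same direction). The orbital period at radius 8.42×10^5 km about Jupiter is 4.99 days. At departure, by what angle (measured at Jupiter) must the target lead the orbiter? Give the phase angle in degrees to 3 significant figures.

φ = 103°

From Kepler's third law T² = 4π²r³/μ at r = 8.42×10^5 km, T = 4.99 days = 4.99 × 86400 s = 4.31136×10^5 s: μ = 4π²r³/T² = 1.26785×10^8 km³/s².
The Hohmann ellipse has a_t = (r₁ + r₂)/2 = 4.800×10^5 km.
The half-period of the transfer ellipse is t = π√(a_t³/μ) = 92785 s.
The target's mean motion on its circular orbit is ω₂ = √(μ/r₂³) = 1.4574×10^-5 rad/s.
Angle swept by the target during transfer: ω₂·t = 1.3522 rad = 77.48°.
Arrival is 180° from departure on the ellipse, so φ = 180° − 77.48° = 103°.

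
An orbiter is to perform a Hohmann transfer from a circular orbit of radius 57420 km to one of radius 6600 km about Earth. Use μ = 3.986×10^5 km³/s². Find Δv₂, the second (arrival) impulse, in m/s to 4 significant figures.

Semi-major axis of the transfer orbit: a_t = (57420 + 6600)/2 = 32010 km.
Circular speed at r = 6600 km: v_c = √(μ/r) = 7.7714 km/s.
Transfer-orbit speed at the same r (vis-viva, a = a_t): v_t = √[μ(2/r − 1/a_t)] = 10.408 km/s.
Δv₂ = |v_t − v_c| = |10.408 − 7.7714| = 2.637 km/s.

Δv₂ = 2637 m/s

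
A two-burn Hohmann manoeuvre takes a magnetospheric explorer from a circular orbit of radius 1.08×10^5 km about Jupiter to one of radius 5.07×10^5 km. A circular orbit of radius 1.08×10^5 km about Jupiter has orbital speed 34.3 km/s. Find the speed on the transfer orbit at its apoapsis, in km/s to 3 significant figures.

From the circular-orbit relation v² = μ/r at r = 1.08×10^5 km: μ = v²r = (34.3)² × 1.08×10^5 = 1.27061×10^8 km³/s².
The Hohmann ellipse has a_t = (r₁ + r₂)/2 = 3.075×10^5 km.
The apoapsis of the transfer ellipse is at r = 5.070×10^5 km.
Vis-viva: v = √[μ(2/r − 1/a_t)] = √[1.27061×10^8 × (2/5.070×10^5 − 1/3.075×10^5)] = 9.382 km/s.

v = 9.38 km/s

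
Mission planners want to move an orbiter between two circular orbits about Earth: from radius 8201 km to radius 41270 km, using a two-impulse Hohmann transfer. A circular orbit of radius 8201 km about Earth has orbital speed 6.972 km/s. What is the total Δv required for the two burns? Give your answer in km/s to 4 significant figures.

From the circular-orbit relation v² = μ/r at r = 8201 km: μ = v²r = (6.972)² × 8201 = 3.98641×10^5 km³/s².
Semi-major axis of the transfer orbit: a_t = (8201 + 41270)/2 = 24735.5 km.
Circular speed at r₁: v₁ = √(μ/r₁) = √(3.98641×10^5/8201) = 6.972 km/s.
Transfer-orbit speed at r₁ (vis-viva equation): v_p = √[μ(2/r₁ − 1/a_t)] = 9.006 km/s.
First burn Δv₁ = |v_p − v₁| = 2.034 km/s.
At r₂, v₂ = √(μ/r₂) = 3.108 km/s.
Transfer-orbit speed at r₂: v_a = √[μ(2/r₂ − 1/a_t)] = 1.790 km/s.
Second burn Δv₂ = |v₂ − v_a| = 1.318 km/s.
Δv = Δv₁ + Δv₂ = 2.034 + 1.318 = 3.352 km/s.

Δv = 3.352 km/s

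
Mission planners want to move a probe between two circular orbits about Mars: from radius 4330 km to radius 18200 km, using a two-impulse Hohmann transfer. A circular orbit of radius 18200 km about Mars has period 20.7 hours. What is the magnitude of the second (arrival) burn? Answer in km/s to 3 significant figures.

From Kepler's third law T² = 4π²r³/μ at r = 18200 km, T = 20.7 hours = 20.7 × 3600 s = 74520 s: μ = 4π²r³/T² = 42857.6 km³/s².
Semi-major axis of the transfer orbit: a_t = (4330 + 18200)/2 = 11265 km.
Circular speed at r = 18200 km: v_c = √(μ/r) = 1.53454 km/s.
Vis-viva on the transfer ellipse at r = 18200 km gives v_t = √[μ(2/r − 1/a_t)] = 0.951386 km/s.
Δv₂ = |v_t − v_c| = |0.951386 − 1.53454| = 0.5832 km/s.

Δv₂ = 0.583 km/s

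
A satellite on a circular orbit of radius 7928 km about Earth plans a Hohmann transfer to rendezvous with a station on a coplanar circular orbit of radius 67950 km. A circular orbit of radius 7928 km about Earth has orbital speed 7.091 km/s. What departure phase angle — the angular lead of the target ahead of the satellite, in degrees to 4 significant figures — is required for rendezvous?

From the circular-orbit relation v² = μ/r at r = 7928 km: μ = v²r = (7.091)² × 7928 = 3.98638×10^5 km³/s².
Semi-major axis of the transfer orbit: a_t = (7928 + 67950)/2 = 37939 km.
The half-period of the transfer ellipse is t = π√(a_t³/μ) = 36770 s.
Target angular speed ω₂ = √(μ/r₂³) = 3.5646×10^-5 rad/s.
Angle swept by the target during transfer: ω₂·t = 1.3107 rad = 75.10°.
The satellite traverses 180° on the transfer ellipse, so the target must lead by 180° − 75.10° = 104.9°.

φ = 104.9°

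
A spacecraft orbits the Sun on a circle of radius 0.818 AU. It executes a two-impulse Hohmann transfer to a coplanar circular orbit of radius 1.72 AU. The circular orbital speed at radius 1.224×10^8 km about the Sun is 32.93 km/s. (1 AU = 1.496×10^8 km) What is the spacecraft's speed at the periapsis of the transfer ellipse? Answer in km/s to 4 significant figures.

From the circular-orbit relation v² = μ/r at r = 1.224×10^8 km: μ = v²r = (32.93)² × 1.224×10^8 = 1.32729×10^11 km³/s².
In km: r₁ = 0.818 × 1.496×10^8 = 1.223728×10^8 km; r₂ = 1.72 × 1.496×10^8 = 2.57312×10^8 km.
Transfer-ellipse semi-major axis a_t = (r₁ + r₂)/2 = (1.223728×10^8 + 2.57312×10^8)/2 = 1.898424×10^8 km.
At periapsis, r = 1.223728×10^8 km.
Applying v² = μ(2/r − 1/a_t): v = 38.34 km/s.

v = 38.34 km/s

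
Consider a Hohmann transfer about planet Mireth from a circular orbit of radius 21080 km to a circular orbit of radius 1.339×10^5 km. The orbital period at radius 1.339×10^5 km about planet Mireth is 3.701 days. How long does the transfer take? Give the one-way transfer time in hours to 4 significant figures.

From Kepler's third law T² = 4π²r³/μ at r = 1.339×10^5 km, T = 3.701 days = 3.701 × 86400 s = 3.197664×10^5 s: μ = 4π²r³/T² = 9.26906×10^5 km³/s².
Semi-major axis of the transfer orbit: a_t = (21080 + 1.339×10^5)/2 = 77490 km.
Half the transfer-orbit period gives t = π√(a_t³/μ) = 70390 s.
Converting: 70390 s ÷ 3600 s/hour = 19.55 hours.

t = 19.55 hours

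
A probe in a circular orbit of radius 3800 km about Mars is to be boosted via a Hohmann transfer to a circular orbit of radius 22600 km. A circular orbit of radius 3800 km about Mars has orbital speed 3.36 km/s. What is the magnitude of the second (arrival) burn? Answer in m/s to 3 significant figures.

Δv₂ = 639 m/s

From the circular-orbit relation v² = μ/r at r = 3800 km: μ = v²r = (3.36)² × 3800 = 42900.5 km³/s².
Semi-major axis of the transfer orbit: a_t = (3800 + 22600)/2 = 13200 km.
Circular speed at r = 22600 km: v_c = √(μ/r) = 1.37777 km/s.
Transfer-orbit speed at the same r (vis-viva, a = a_t): v_t = √[μ(2/r − 1/a_t)] = 0.739234 km/s.
Δv₂ = |v_t − v_c| = |0.739234 − 1.37777| = 0.6385 km/s.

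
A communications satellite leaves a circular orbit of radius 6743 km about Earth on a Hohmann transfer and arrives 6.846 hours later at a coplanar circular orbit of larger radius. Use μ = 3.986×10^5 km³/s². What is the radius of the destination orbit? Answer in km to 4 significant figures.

r₂ = 51370 km

Transfer time t = 6.846 hours = 24645.6 s, and t = π√(a_t³/μ).
So a_t = (μ t²/π²)^(1/3) = (3.986×10^5 × (24645.6)² / π²)^(1/3) = 29056 km.
Since a_t = (r₁ + r₂)/2, r₂ = 2a_t − r₁ = 2×29056 − 6743 = 51369 km.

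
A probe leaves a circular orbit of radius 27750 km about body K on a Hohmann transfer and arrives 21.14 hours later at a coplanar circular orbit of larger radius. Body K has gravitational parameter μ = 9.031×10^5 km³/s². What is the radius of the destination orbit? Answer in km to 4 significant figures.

Transfer time t = 21.14 hours = 76104 s, and t = π√(a_t³/μ).
So a_t = (μ t²/π²)^(1/3) = (9.031×10^5 × (76104)² / π²)^(1/3) = 80925 km.
Since a_t = (r₁ + r₂)/2, r₂ = 2a_t − r₁ = 2×80925 − 27750 = 1.341×10^5 km.

r₂ = 1.341×10^5 km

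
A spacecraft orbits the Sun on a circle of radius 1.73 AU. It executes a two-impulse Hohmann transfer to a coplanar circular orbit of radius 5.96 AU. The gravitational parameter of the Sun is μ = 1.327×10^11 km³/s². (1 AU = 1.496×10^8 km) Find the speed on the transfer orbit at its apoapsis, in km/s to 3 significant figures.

v = 8.18 km/s

In km: r₁ = 1.73 × 1.496×10^8 = 2.58808×10^8 km; r₂ = 5.96 × 1.496×10^8 = 8.91616×10^8 km.
Transfer-ellipse semi-major axis a_t = (r₁ + r₂)/2 = (2.58808×10^8 + 8.91616×10^8)/2 = 5.75212×10^8 km.
At apoapsis, r = 8.91616×10^8 km.
From the vis-viva equation, v = √[μ(2/r − 1/a_t)] = 8.183 km/s.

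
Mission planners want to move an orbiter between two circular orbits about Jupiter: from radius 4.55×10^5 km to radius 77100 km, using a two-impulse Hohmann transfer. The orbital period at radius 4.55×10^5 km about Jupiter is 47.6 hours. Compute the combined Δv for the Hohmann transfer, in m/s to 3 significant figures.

From Kepler's third law T² = 4π²r³/μ at r = 4.55×10^5 km, T = 47.6 hours = 47.6 × 3600 s = 1.7136×10^5 s: μ = 4π²r³/T² = 1.26641×10^8 km³/s².
The Hohmann ellipse has a_t = (r₁ + r₂)/2 = 2.6605×10^5 km.
At r₁ the circular-orbit speed is v₁ = √(μ/r₁) = 16.683 km/s.
Transfer-orbit speed at r₁ (vis-viva): v_a = √[μ(2/r₁ − 1/a_t)] = 8.9811 km/s.
First burn Δv₁ = |v_a − v₁| = 7.702 km/s.
At r₂, v₂ = √(μ/r₂) = 40.53 km/s.
Transfer-orbit speed at r₂: v_p = √[μ(2/r₂ − 1/a_t)] = 53.00 km/s.
Second burn Δv₂ = |v₂ − v_p| = 12.47 km/s.
Δv = Δv₁ + Δv₂ = 7.702 + 12.47 = 20.17 km/s.

Δv = 20200 m/s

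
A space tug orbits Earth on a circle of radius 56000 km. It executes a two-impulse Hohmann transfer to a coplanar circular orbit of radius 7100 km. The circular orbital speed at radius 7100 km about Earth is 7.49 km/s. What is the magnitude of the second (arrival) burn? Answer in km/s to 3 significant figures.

From the circular-orbit relation v² = μ/r at r = 7100 km: μ = v²r = (7.49)² × 7100 = 3.98311×10^5 km³/s².
The Hohmann ellipse has a_t = (r₁ + r₂)/2 = 31550 km.
On the circular orbit at r = 7100 km, v_c = √(μ/r) = 7.490 km/s.
Vis-viva on the transfer ellipse at r = 7100 km gives v_t = √[μ(2/r − 1/a_t)] = 9.979 km/s.
Δv₂ = |v_t − v_c| = |9.979 − 7.490| = 2.489 km/s.

Δv₂ = 2.49 km/s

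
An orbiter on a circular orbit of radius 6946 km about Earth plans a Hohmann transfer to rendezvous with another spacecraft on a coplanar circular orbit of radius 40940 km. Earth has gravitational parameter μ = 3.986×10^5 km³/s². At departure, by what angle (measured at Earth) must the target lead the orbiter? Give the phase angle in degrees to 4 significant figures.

The Hohmann ellipse has a_t = (r₁ + r₂)/2 = 23943 km.
The half-period of the transfer ellipse is t = π√(a_t³/μ) = 18440 s.
The target's mean motion on its circular orbit is ω₂ = √(μ/r₂³) = 7.622×10^-5 rad/s.
Angle swept by the target during transfer: ω₂·t = 1.405 rad = 80.50°.
The orbiter traverses 180° on the transfer ellipse, so the target must lead by 180° − 80.50° = 99.50°.

φ = 99.50°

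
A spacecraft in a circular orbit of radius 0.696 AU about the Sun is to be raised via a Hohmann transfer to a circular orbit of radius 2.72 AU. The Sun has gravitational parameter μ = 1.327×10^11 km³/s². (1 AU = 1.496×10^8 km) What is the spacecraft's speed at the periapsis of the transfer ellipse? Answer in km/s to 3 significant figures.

In km: r₁ = 0.696 × 1.496×10^8 = 1.041216×10^8 km; r₂ = 2.72 × 1.496×10^8 = 4.06912×10^8 km.
Transfer-ellipse semi-major axis a_t = (r₁ + r₂)/2 = (1.041216×10^8 + 4.06912×10^8)/2 = 2.555168×10^8 km.
The periapsis of the transfer ellipse is at r = 1.041216×10^8 km.
From the vis-viva equation, v = √[μ(2/r − 1/a_t)] = 45.05 km/s.

v = 45.1 km/s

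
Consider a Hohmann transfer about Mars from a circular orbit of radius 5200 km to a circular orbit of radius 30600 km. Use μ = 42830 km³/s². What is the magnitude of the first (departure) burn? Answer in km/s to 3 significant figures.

Δv₁ = 0.882 km/s

The Hohmann ellipse has a_t = (r₁ + r₂)/2 = 17900 km.
On the circular orbit at r = 5200 km, v_c = √(μ/r) = 2.86994 km/s.
Vis-viva on the transfer ellipse at r = 5200 km gives v_t = √[μ(2/r − 1/a_t)] = 3.75238 km/s.
Δv₁ = |v_t − v_c| = |3.75238 − 2.86994| = 0.8824 km/s.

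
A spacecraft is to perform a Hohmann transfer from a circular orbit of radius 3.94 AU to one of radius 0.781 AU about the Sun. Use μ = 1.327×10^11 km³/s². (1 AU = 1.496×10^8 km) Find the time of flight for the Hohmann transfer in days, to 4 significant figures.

t = 662.4 days

In km: r₁ = 3.94 × 1.496×10^8 = 5.89424×10^8 km; r₂ = 0.781 × 1.496×10^8 = 1.168376×10^8 km.
Semi-major axis of the transfer orbit: a_t = (5.89424×10^8 + 1.168376×10^8)/2 = 3.531308×10^8 km.
Half the transfer-orbit period gives t = π√(a_t³/μ) = 5.723×10^7 s.
Converting: 5.723×10^7 s ÷ 86400 s/day = 662.4 days.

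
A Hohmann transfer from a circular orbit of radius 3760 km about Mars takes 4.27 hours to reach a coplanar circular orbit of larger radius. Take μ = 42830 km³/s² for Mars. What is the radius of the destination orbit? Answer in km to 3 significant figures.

r₂ = 16400 km

Transfer time t = 4.27 hours = 15372 s, and t = π√(a_t³/μ).
So a_t = (μ t²/π²)^(1/3) = (42830 × (15372)² / π²)^(1/3) = 10084 km.
Since a_t = (r₁ + r₂)/2, r₂ = 2a_t − r₁ = 2×10084 − 3760 = 16408 km.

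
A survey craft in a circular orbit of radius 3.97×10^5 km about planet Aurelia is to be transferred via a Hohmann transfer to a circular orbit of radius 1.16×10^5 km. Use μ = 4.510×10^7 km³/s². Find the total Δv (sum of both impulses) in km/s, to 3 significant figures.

Δv = 8.30 km/s

Transfer-ellipse semi-major axis a_t = (r₁ + r₂)/2 = (3.970×10^5 + 1.160×10^5)/2 = 2.565×10^5 km.
At r₁ the circular-orbit speed is v₁ = √(μ/r₁) = 10.6584 km/s.
Transfer-orbit speed at r₁ (vis-viva): v_a = √[μ(2/r₁ − 1/a_t)] = 7.16768 km/s.
First burn Δv₁ = |v_a − v₁| = 3.491 km/s.
Circular speed at r₂: v₂ = √(μ/r₂) = 19.718 km/s.
Transfer-orbit speed at r₂: v_p = √[μ(2/r₂ − 1/a_t)] = 24.531 km/s.
Second burn Δv₂ = |v₂ − v_p| = 4.813 km/s.
Total Δv = Δv₁ + Δv₂ = 8.304 km/s.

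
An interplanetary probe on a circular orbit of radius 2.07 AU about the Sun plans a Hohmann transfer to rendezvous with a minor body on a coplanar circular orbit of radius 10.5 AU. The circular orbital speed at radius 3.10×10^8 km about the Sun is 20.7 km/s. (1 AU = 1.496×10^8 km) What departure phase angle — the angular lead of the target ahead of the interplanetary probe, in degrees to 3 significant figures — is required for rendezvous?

φ = 96.6°

From the circular-orbit relation v² = μ/r at r = 3.10×10^8 km: μ = v²r = (20.7)² × 3.10×10^8 = 1.32832×10^11 km³/s².
In km: r₁ = 2.07 × 1.496×10^8 = 3.09672×10^8 km; r₂ = 10.5 × 1.496×10^8 = 1.5708×10^9 km.
The Hohmann ellipse has a_t = (r₁ + r₂)/2 = 9.40236×10^8 km.
The half-period of the transfer ellipse is t = π√(a_t³/μ) = 2.4852×10^8 s.
The target's mean motion on its circular orbit is ω₂ = √(μ/r₂³) = 5.8542×10^-9 rad/s.
Angle swept by the target during transfer: ω₂·t = 1.4549 rad = 83.36°.
The interplanetary probe traverses 180° on the transfer ellipse, so the target must lead by 180° − 83.36° = 96.6°.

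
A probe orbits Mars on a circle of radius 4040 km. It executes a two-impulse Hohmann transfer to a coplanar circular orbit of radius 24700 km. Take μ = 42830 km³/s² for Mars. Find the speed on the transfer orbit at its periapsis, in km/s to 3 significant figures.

The Hohmann ellipse has a_t = (r₁ + r₂)/2 = 14370 km.
At periapsis, r = 4040 km.
Applying v² = μ(2/r − 1/a_t): v = 4.269 km/s.

v = 4.27 km/s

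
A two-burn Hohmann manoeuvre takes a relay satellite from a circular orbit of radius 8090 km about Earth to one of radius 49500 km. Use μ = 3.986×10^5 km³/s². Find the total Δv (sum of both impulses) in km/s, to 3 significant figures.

Δv = 3.52 km/s

Semi-major axis of the transfer orbit: a_t = (8090 + 49500)/2 = 28795 km.
At r₁ the circular-orbit speed is v₁ = √(μ/r₁) = 7.01931 km/s.
On the transfer ellipse at r₁, vis-viva gives v_p = √[μ(2/r₁ − 1/a_t)] = 9.20319 km/s.
First burn Δv₁ = |v_p − v₁| = 2.18388 km/s.
At r₂, v₂ = √(μ/r₂) = 2.83770 km/s.
Transfer-orbit speed at r₂: v_a = √[μ(2/r₂ − 1/a_t)] = 1.50412 km/s.
Second burn Δv₂ = |v₂ − v_a| = 1.33358 km/s.
Total Δv = Δv₁ + Δv₂ = 3.517 km/s.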